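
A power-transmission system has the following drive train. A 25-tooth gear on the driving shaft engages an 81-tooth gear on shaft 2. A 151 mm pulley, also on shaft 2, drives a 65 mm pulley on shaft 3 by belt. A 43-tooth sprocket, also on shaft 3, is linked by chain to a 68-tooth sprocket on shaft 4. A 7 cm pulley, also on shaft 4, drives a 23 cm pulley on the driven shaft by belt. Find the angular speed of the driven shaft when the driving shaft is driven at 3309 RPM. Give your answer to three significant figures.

457 RPM

Gear mesh: ratio = 81/25 = 3.24, so shaft 2 turns at 3309 / 3.24 = 1021.3 RPM.
Belt: ratio = 65/151 = 0.43046, so shaft 3 turns at 1021.3 / 0.43046 = 2372.5 RPM.
Chain: ratio = 68/43 = 1.5814, so shaft 4 turns at 2372.5 / 1.5814 = 1500.3 RPM.
Belt: ratio = 23/7 = 3.2857, so the driven shaft turns at 1500.3 / 3.2857 = 456.61 RPM.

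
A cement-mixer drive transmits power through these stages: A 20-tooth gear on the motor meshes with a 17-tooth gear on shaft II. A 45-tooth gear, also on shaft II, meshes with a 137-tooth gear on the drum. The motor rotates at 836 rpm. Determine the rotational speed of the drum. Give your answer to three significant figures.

Gear mesh: ratio = 17/20 = 0.85, so shaft II turns at 836 / 0.85 = 983.53 rpm.
Gear mesh: ratio = 137/45 = 3.0444, so the drum turns at 983.53 / 3.0444 = 323.06 rpm.

323 rpm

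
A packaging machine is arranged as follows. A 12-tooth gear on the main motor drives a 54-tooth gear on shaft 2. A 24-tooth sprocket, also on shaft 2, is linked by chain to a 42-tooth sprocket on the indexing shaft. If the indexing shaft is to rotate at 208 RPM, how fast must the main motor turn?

1638 RPM

Overall ratio R = 4.5 × 1.75 = 7.875.
Required input speed = output speed × R = 208 × 7.875 = 1638 RPM.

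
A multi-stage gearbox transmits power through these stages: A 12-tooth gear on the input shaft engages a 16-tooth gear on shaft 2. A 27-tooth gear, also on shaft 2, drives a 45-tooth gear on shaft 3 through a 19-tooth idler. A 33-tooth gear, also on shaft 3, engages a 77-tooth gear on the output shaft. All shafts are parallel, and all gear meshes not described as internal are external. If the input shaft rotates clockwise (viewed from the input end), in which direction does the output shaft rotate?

clockwise

the input shaft → shaft 2: external mesh, 1 reversal → CCW.
shaft 2 → shaft 3: driver → idler → driven is 2 external meshes, 2 reversals → CCW.
shaft 3 → the output shaft: external mesh, 1 reversal → CW.
4 reversals in total — an even number — so the output shaft turns the same way as the input shaft.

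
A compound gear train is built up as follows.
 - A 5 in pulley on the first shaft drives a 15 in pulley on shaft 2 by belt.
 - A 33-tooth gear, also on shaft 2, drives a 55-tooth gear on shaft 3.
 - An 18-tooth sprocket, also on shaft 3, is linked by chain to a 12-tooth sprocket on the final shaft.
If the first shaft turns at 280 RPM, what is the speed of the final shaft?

84 RPM

Belt: ratio = 15/5 = 3, so shaft 2 turns at 280 / 3 = 93.333 RPM.
Gear mesh: ratio = 55/33 = 1.6667, so shaft 3 turns at 93.333 / 1.6667 = 56 RPM.
Chain: ratio = 12/18 = 0.66667, so the final shaft turns at 56 / 0.66667 = 84 RPM.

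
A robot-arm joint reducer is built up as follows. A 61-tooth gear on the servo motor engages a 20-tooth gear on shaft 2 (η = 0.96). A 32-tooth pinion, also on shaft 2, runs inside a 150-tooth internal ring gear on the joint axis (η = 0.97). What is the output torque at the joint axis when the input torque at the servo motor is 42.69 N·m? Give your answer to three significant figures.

61.1 N·m

After the gear mesh (20/61): 42.69 × 0.32787 × 0.96 = 13.437 N·m
After the internal gear (150/32): 13.437 × 4.6875 × 0.97 = 61.096 N·m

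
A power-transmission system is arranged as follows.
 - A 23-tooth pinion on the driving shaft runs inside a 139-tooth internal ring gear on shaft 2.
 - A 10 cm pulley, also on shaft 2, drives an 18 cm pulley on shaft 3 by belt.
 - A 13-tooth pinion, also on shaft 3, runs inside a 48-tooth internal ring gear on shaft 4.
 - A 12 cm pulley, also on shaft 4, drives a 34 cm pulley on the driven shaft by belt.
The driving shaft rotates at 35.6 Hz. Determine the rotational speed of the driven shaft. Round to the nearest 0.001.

0.313 Hz

the driving shaft → shaft 2 (internal gear, 139/23): 35.6 ÷ 6.0435 = 5.8906 Hz
shaft 2 → shaft 3 (belt, 18/10): 5.8906 ÷ 1.8 = 3.2726 Hz
shaft 3 → shaft 4 (internal gear, 48/13): 3.2726 ÷ 3.6923 = 0.88632 Hz
shaft 4 → the driven shaft (belt, 34/12): 0.88632 ÷ 2.8333 = 0.31282 Hz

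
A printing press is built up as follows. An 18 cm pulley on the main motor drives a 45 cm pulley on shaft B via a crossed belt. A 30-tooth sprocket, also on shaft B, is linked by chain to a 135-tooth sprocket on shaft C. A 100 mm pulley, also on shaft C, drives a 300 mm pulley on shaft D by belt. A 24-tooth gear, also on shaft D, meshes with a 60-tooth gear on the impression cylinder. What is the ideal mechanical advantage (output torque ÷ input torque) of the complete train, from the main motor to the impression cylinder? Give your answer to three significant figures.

84.4

Each stage contributes driven/driver: belt 45/18 = 2.5, chain 135/30 = 4.5, belt 300/100 = 3, gear mesh 60/24 = 2.5.
Overall: 2.5 × 4.5 × 3 × 2.5 = 84.375.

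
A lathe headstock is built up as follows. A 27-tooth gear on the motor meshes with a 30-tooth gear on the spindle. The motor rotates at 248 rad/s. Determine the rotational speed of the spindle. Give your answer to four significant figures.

the motor → the spindle (gear mesh, 30/27): 248 ÷ 1.1111 = 223.2 rad/s

223.2 rad/s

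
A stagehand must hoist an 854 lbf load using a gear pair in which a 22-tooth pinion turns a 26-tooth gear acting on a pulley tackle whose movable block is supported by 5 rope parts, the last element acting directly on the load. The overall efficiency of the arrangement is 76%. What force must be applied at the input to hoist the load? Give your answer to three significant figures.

190 lbf

Gear pair MA = 26/22 = 1.1818.
Block-and-tackle MA = number of supporting rope parts = 5.
Combined ideal MA = 1.1818 × 5 = 5.9091.
Actual MA = 5.9091 × 0.76 = 4.4909.
Effort = load / actual MA = 854 / 4.4909 = 190.16 lbf.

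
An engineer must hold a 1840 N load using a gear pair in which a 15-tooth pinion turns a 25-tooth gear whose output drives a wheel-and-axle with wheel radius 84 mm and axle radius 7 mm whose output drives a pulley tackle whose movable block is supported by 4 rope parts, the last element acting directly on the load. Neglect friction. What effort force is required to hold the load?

Gear pair MA = 25/15 = 1.6667.
Wheel-and-axle MA = R/r = 84/7 = 12.
Block-and-tackle MA = number of supporting rope parts = 4.
Combined ideal MA = 1.6667 × 12 × 4 = 80.
Effort = load / MA = 1840 / 80 = 23 N.

23 N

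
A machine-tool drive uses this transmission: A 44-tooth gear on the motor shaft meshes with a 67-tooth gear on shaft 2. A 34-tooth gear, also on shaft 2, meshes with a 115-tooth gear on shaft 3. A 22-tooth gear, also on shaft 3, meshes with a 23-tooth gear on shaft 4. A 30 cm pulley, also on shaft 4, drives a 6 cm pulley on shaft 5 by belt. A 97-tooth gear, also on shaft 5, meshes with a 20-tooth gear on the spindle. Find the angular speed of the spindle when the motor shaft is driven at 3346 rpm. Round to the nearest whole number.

gear mesh 67/44 = 1.5227 → 3346/1.5227 = 2197.4 rpm
gear mesh 115/34 = 3.3824 → 2197.4/3.3824 = 649.66 rpm
gear mesh 23/22 = 1.0455 → 649.66/1.0455 = 621.41 rpm
belt 6/30 = 0.2 → 621.41/0.2 = 3107.1 rpm
gear mesh 20/97 = 0.20619 → 3107.1/0.20619 = 15069 rpm

15069 rpm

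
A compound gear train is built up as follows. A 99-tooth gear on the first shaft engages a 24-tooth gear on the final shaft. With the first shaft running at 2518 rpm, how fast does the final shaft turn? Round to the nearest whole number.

10387 rpm

gear mesh 24/99 = 0.24242 → 2518/0.24242 = 10387 rpm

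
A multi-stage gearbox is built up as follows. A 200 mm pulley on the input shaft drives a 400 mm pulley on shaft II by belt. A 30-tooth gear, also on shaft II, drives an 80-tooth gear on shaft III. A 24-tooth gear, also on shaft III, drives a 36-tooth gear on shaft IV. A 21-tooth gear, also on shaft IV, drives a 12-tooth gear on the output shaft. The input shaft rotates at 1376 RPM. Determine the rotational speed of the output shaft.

belt 400/200 = 2 → 1376/2 = 688 RPM
gear mesh 80/30 = 2.6667 → 688/2.6667 = 258 RPM
gear mesh 36/24 = 1.5 → 258/1.5 = 172 RPM
gear mesh 12/21 = 0.57143 → 172/0.57143 = 301 RPM

301 RPM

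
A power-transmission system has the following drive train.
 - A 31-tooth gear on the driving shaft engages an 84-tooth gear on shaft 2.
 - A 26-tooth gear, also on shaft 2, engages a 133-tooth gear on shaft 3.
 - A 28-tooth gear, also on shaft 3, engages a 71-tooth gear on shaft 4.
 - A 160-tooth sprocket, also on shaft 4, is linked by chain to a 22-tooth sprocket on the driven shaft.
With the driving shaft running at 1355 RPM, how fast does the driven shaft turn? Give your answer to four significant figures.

280.4 RPM

gear mesh 84/31 = 2.7097 → 1355/2.7097 = 500.06 RPM
gear mesh 133/26 = 5.1154 → 500.06/5.1154 = 97.756 RPM
gear mesh 71/28 = 2.5357 → 97.756/2.5357 = 38.552 RPM
chain 22/160 = 0.1375 → 38.552/0.1375 = 280.38 RPM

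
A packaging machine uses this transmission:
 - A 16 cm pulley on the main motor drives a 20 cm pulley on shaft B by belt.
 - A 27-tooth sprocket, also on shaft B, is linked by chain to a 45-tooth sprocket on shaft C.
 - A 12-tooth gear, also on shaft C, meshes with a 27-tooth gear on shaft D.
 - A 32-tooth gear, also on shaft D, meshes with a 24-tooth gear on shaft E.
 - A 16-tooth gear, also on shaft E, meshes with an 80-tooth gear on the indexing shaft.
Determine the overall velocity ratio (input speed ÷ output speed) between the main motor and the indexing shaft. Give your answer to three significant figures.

17.6

Each stage contributes driven/driver: belt 20/16 = 1.25, chain 45/27 = 1.6667, gear mesh 27/12 = 2.25, gear mesh 24/32 = 0.75, gear mesh 80/16 = 5.
Overall: 1.25 × 1.6667 × 2.25 × 0.75 × 5 = 17.578.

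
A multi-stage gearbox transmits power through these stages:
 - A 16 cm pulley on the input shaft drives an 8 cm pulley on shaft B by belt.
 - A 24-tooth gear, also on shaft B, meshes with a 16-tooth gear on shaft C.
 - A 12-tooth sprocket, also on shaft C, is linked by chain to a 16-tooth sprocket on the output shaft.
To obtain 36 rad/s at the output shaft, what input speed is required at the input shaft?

Overall ratio R = 0.5 × 0.66667 × 1.3333 = 0.44444.
Required input speed = output speed × R = 36 × 0.44444 = 16 rad/s.

16 rad/s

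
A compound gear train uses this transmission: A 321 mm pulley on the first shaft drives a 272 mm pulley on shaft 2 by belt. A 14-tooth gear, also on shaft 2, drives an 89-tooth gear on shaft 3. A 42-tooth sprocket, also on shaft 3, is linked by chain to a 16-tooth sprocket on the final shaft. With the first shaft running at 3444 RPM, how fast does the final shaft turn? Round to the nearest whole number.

belt 272/321 = 0.84735 → 3444/0.84735 = 4064.4 RPM
gear mesh 89/14 = 6.3571 → 4064.4/6.3571 = 639.35 RPM
chain 16/42 = 0.38095 → 639.35/0.38095 = 1678.3 RPM

1678 RPM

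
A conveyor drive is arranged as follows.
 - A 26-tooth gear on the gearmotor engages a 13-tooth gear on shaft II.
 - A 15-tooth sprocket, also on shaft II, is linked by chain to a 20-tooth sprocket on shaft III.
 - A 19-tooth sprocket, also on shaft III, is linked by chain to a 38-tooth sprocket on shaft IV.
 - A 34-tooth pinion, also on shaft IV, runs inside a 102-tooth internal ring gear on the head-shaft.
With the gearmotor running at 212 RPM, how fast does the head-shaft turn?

53 RPM

the gearmotor → shaft II (gear mesh, 13/26): 212 ÷ 0.5 = 424 RPM
shaft II → shaft III (chain, 20/15): 424 ÷ 1.3333 = 318 RPM
shaft III → shaft IV (chain, 38/19): 318 ÷ 2 = 159 RPM
shaft IV → the head-shaft (internal gear, 102/34): 159 ÷ 3 = 53 RPM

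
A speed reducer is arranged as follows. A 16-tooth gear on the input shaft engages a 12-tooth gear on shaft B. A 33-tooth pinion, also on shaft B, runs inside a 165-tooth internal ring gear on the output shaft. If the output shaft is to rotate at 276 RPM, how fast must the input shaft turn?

Overall ratio R = 0.75 × 5 = 3.75.
Required input speed = output speed × R = 276 × 3.75 = 1035 RPM.

1035 RPM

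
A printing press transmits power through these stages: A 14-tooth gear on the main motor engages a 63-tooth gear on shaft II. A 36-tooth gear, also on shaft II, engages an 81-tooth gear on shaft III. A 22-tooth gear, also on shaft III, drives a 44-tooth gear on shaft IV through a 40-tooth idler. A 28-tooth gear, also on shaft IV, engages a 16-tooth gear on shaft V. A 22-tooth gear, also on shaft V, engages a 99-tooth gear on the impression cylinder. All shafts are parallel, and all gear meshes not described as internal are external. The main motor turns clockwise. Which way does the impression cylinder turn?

clockwise

the main motor → shaft II: external mesh, 1 reversal → CCW.
shaft II → shaft III: external mesh, 1 reversal → CW.
shaft III → shaft IV: driver → idler → driven is 2 external meshes, 2 reversals → CW.
shaft IV → shaft V: external mesh, 1 reversal → CCW.
shaft V → the impression cylinder: external mesh, 1 reversal → CW.
6 reversals in total — an even number — so the impression cylinder turns the same way as the main motor.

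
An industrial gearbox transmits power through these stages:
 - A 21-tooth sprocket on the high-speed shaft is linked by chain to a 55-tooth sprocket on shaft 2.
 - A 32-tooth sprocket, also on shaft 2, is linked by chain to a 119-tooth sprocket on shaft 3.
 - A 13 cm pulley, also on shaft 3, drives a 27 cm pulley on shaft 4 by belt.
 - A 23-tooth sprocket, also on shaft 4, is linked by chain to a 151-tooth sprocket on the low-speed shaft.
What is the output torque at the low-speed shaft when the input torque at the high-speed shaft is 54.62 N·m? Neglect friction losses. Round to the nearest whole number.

7254 N·m

After the chain (55/21): 54.62 × 2.619 = 143.05 N·m
After the chain (119/32): 143.05 × 3.7188 = 531.98 N·m
After the belt (27/13): 531.98 × 2.0769 = 1104.9 N·m
After the chain (151/23): 1104.9 × 6.5652 = 7253.7 N·m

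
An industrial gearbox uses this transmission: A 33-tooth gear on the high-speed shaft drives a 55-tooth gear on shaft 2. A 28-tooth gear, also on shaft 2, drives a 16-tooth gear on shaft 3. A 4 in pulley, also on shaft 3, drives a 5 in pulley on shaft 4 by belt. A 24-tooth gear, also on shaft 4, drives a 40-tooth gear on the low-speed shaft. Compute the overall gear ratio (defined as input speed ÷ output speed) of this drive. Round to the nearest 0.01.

1.98

Each stage contributes driven/driver: gear mesh 55/33 = 1.6667, gear mesh 16/28 = 0.57143, belt 5/4 = 1.25, gear mesh 40/24 = 1.6667.
Overall: 1.6667 × 0.57143 × 1.25 × 1.6667 = 1.9841.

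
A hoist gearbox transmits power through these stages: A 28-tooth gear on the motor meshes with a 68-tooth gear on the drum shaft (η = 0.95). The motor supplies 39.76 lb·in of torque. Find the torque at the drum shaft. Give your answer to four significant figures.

91.73 lb·in

gear mesh 68/28 = 2.4286 → τ = 39.76·2.4286·0.95 = 91.732 lb·in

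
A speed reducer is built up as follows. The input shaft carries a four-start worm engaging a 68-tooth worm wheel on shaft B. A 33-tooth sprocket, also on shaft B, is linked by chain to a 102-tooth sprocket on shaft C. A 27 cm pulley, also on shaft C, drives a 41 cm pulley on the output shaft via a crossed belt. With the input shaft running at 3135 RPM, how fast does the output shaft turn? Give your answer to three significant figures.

39.3 RPM

worm 68/4 = 17 → 3135/17 = 184.41 RPM
chain 102/33 = 3.0909 → 184.41/3.0909 = 59.663 RPM
belt 41/27 = 1.5185 → 59.663/1.5185 = 39.29 RPM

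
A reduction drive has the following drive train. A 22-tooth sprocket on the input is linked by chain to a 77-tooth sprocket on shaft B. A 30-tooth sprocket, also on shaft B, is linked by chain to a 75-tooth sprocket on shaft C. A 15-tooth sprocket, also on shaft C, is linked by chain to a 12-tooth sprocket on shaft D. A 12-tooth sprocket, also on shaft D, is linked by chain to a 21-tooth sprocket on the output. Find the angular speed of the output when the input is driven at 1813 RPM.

148 RPM

Chain: ratio = 77/22 = 3.5, so shaft B turns at 1813 / 3.5 = 518 RPM.
Chain: ratio = 75/30 = 2.5, so shaft C turns at 518 / 2.5 = 207.2 RPM.
Chain: ratio = 12/15 = 0.8, so shaft D turns at 207.2 / 0.8 = 259 RPM.
Chain: ratio = 21/12 = 1.75, so the output turns at 259 / 1.75 = 148 RPM.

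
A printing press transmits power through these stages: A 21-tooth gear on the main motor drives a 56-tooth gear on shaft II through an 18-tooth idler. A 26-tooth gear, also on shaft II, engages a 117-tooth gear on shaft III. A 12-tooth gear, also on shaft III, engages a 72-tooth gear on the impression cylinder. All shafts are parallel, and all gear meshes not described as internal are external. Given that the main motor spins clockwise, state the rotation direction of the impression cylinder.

the main motor → shaft II: driver → idler → driven is 2 external meshes, 2 reversals → CW.
shaft II → shaft III: external mesh, 1 reversal → CCW.
shaft III → the impression cylinder: external mesh, 1 reversal → CW.
4 reversals in total — an even number — so the impression cylinder turns the same way as the main motor.

clockwise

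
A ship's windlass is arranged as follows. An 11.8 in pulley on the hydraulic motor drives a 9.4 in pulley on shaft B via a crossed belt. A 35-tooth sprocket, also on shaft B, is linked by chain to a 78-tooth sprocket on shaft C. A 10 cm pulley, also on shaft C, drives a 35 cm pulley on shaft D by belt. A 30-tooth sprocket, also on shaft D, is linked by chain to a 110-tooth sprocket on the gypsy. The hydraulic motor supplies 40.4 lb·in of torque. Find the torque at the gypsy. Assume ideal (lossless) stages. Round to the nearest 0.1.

Belt: ratio = 9.4/11.8 = 0.79661; torque at shaft B = 40.4 × 0.79661 = 32.183 lb·in.
Chain: ratio = 78/35 = 2.2286; torque at shaft C = 32.183 × 2.2286 = 71.722 lb·in.
Belt: ratio = 35/10 = 3.5; torque at shaft D = 71.722 × 3.5 = 251.03 lb·in.
Chain: ratio = 110/30 = 3.6667; torque at the gypsy = 251.03 × 3.6667 = 920.44 lb·in.

920.4 lb·in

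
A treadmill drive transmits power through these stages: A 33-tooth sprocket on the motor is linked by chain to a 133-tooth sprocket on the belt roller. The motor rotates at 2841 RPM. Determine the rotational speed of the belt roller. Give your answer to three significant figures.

705 RPM

chain 133/33 = 4.0303 → 2841/4.0303 = 704.91 RPM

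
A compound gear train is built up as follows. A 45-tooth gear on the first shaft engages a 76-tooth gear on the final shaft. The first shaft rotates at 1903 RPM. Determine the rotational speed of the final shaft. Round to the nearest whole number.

gear mesh 76/45 = 1.6889 → 1903/1.6889 = 1126.8 RPM

1127 RPM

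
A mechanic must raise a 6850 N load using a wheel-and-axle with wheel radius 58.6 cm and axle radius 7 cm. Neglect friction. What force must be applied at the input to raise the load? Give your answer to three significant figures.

818 N

Wheel-and-axle MA = R/r = 58.6/7 = 8.3714.
Effort = load / MA = 6850 / 8.3714 = 818.26 N.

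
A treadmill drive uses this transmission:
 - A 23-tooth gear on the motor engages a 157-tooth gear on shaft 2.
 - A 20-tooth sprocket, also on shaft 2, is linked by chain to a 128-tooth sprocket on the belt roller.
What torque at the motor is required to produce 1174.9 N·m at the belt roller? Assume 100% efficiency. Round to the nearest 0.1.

Overall ratio R = 6.8261 × 6.4 = 43.687.
Input torque = output torque / R = 1174.9 / 43.687 = 26.894 N·m.

26.9 N·m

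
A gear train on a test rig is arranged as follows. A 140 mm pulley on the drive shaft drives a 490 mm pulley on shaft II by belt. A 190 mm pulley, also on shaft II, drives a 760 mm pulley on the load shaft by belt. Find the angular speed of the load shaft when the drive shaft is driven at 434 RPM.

31 RPM

belt 490/140 = 3.5 → 434/3.5 = 124 RPM
belt 760/190 = 4 → 124/4 = 31 RPM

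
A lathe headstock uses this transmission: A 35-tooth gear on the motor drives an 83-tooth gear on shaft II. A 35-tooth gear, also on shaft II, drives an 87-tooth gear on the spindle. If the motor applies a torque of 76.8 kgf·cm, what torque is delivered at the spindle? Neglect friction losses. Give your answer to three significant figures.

After the gear mesh (83/35): 76.8 × 2.3714 = 182.13 kgf·cm
After the gear mesh (87/35): 182.13 × 2.4857 = 452.71 kgf·cm

453 kgf·cm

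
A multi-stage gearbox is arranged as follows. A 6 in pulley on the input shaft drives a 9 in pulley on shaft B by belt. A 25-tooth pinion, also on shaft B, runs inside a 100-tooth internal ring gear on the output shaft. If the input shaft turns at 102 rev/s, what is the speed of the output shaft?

belt 9/6 = 1.5 → 102/1.5 = 68 rev/s
internal gear 100/25 = 4 → 68/4 = 17 rev/s

17 rev/s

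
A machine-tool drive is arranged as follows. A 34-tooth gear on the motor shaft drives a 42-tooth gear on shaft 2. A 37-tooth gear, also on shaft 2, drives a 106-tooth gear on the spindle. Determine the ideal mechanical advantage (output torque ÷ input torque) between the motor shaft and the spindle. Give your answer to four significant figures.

Each stage contributes driven/driver: gear mesh 42/34 = 1.2353, gear mesh 106/37 = 2.8649.
Overall: 1.2353 × 2.8649 = 3.539.

3.539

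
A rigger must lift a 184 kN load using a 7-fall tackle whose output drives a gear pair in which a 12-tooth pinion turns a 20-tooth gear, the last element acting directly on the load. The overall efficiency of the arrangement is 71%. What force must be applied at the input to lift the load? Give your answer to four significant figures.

Block-and-tackle MA = number of supporting rope parts = 7.
Gear pair MA = 20/12 = 1.6667.
Combined ideal MA = 7 × 1.6667 = 11.667.
Actual MA = 11.667 × 0.71 = 8.2833.
Effort = load / actual MA = 184 / 8.2833 = 22.213 kN.

22.21 kN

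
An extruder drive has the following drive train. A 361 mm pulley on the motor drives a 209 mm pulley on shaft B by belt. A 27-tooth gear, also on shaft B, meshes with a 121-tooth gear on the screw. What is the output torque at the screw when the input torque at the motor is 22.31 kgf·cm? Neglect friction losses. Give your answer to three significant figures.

57.9 kgf·cm

belt 209/361 = 0.57895 → τ = 22.31·0.57895 = 12.916 kgf·cm
gear mesh 121/27 = 4.4815 → τ = 12.916·4.4815 = 57.884 kgf·cm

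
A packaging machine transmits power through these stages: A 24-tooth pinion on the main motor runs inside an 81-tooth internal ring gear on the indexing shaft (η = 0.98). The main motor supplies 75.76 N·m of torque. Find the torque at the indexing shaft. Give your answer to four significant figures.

After the internal gear (81/24): 75.76 × 3.375 × 0.98 = 250.58 N·m

250.6 N·m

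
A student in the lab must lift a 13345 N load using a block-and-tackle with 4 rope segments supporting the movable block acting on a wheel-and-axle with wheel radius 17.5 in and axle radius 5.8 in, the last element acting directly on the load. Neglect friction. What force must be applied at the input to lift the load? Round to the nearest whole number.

Block-and-tackle MA = number of supporting rope parts = 4.
Wheel-and-axle MA = R/r = 17.5/5.8 = 3.0172.
Combined ideal MA = 4 × 3.0172 = 12.069.
Effort = load / MA = 13345 / 12.069 = 1105.7 N.

1106 N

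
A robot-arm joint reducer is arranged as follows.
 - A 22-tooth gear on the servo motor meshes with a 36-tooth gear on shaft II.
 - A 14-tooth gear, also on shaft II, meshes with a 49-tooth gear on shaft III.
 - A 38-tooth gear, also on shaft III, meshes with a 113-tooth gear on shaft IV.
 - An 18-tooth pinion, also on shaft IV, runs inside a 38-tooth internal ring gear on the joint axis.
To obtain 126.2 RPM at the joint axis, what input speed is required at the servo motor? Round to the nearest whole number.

Overall ratio R = 1.6364 × 3.5 × 2.9737 × 2.1111 = 35.955.
Required input speed = output speed × R = 126.2 × 35.955 = 4537.5 RPM.

4537 RPM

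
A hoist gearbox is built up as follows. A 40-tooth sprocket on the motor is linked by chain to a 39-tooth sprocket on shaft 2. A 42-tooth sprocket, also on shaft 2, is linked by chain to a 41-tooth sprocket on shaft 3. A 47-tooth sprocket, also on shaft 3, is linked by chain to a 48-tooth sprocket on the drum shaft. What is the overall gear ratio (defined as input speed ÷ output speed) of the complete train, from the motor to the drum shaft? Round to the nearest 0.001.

Each stage contributes driven/driver: chain 39/40 = 0.975, chain 41/42 = 0.97619, chain 48/47 = 1.0213.
Overall: 0.975 × 0.97619 × 1.0213 = 0.97204.

0.972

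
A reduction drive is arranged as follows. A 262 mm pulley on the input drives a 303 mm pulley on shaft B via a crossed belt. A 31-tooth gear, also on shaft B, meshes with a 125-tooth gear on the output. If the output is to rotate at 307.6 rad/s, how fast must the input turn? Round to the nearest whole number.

Overall ratio R = 1.1565 × 4.0323 = 4.6633.
Required input speed = output speed × R = 307.6 × 4.6633 = 1434.4 rad/s.

1434 rad/s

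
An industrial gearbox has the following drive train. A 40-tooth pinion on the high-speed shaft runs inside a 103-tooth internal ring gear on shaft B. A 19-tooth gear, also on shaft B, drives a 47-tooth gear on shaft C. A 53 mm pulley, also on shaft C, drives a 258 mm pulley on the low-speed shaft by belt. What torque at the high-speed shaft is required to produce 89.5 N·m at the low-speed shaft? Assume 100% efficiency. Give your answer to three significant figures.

Overall ratio R = 2.575 × 2.4737 × 4.8679 = 31.007.
Input torque = output torque / R = 89.5 / 31.007 = 2.8864 N·m.

2.89 N·m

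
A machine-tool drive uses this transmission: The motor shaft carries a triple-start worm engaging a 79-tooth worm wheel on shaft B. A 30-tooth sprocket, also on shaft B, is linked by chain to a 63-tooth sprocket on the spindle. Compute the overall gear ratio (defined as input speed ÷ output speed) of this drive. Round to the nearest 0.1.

Each stage contributes driven/driver: worm 79/3 = 26.333, chain 63/30 = 2.1.
Overall: 26.333 × 2.1 = 55.3.

55.3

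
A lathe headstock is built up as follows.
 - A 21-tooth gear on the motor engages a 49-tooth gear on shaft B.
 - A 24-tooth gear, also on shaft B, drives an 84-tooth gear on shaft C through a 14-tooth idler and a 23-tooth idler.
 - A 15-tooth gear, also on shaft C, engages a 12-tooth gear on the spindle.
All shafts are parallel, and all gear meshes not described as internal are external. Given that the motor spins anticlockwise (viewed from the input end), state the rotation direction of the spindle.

clockwise

the motor → shaft B: external mesh, 1 reversal → CW.
shaft B → shaft C: driver → idler → idler → driven is 3 external meshes, 3 reversals → CCW.
shaft C → the spindle: external mesh, 1 reversal → CW.
5 reversals in total — an odd number — so the spindle turns opposite to the motor.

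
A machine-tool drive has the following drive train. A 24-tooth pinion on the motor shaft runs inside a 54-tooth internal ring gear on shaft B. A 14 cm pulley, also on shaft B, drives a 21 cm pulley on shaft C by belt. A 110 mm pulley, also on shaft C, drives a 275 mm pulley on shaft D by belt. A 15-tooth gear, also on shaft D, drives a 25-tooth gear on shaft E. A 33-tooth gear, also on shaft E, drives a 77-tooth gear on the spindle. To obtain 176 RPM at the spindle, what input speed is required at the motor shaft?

Overall ratio R = 2.25 × 1.5 × 2.5 × 1.6667 × 2.3333 = 32.812.
Required input speed = output speed × R = 176 × 32.812 = 5775 RPM.

5775 RPM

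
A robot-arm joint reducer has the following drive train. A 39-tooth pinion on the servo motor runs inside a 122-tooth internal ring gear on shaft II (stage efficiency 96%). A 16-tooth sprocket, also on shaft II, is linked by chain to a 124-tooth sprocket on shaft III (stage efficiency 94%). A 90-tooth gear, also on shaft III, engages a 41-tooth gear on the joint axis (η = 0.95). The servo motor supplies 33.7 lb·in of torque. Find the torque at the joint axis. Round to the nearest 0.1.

319.1 lb·in

After the internal gear (122/39): 33.7 × 3.1282 × 0.96 = 101.2 lb·in
After the chain (124/16): 101.2 × 7.75 × 0.94 = 737.27 lb·in
After the gear mesh (41/90): 737.27 × 0.45556 × 0.95 = 319.07 lb·in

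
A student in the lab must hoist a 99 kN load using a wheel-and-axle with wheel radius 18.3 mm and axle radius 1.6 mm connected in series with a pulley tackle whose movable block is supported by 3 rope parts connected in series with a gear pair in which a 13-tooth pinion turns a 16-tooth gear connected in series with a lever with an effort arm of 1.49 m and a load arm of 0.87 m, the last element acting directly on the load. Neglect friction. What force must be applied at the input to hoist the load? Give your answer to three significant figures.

Wheel-and-axle MA = R/r = 18.3/1.6 = 11.438.
Block-and-tackle MA = number of supporting rope parts = 3.
Gear pair MA = 16/13 = 1.2308.
Lever MA = effort arm / load arm = 1.49/0.87 = 1.7126.
Combined ideal MA = 11.438 × 3 × 1.2308 × 1.7126 = 72.326.
Effort = load / MA = 99 / 72.326 = 1.3688 kN.

1.37 kN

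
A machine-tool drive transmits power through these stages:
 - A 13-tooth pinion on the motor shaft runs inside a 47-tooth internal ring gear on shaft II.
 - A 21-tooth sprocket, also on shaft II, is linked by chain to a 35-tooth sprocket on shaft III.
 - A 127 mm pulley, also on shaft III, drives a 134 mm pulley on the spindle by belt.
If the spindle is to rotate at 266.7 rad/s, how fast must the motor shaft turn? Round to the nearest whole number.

1696 rad/s

Overall ratio R = 3.6154 × 1.6667 × 1.0551 = 6.3578.
Required input speed = output speed × R = 266.7 × 6.3578 = 1695.6 rad/s.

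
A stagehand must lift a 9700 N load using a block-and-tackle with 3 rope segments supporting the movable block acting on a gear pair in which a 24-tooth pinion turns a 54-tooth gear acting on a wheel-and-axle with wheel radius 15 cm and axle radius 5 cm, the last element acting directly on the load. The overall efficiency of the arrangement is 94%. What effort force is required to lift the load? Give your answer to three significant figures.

510 N

Block-and-tackle MA = number of supporting rope parts = 3.
Gear pair MA = 54/24 = 2.25.
Wheel-and-axle MA = R/r = 15/5 = 3.
Combined ideal MA = 3 × 2.25 × 3 = 20.25.
Actual MA = 20.25 × 0.94 = 19.035.
Effort = load / actual MA = 9700 / 19.035 = 509.59 N.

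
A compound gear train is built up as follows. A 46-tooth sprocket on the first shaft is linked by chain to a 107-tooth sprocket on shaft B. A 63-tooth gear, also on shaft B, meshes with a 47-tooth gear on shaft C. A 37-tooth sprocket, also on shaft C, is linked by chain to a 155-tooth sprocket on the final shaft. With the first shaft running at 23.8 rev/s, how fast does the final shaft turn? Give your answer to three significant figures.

3.27 rev/s

chain 107/46 = 2.3261 → 23.8/2.3261 = 10.232 rev/s
gear mesh 47/63 = 0.74603 → 10.232/0.74603 = 13.715 rev/s
chain 155/37 = 4.1892 → 13.715/4.1892 = 3.2739 rev/s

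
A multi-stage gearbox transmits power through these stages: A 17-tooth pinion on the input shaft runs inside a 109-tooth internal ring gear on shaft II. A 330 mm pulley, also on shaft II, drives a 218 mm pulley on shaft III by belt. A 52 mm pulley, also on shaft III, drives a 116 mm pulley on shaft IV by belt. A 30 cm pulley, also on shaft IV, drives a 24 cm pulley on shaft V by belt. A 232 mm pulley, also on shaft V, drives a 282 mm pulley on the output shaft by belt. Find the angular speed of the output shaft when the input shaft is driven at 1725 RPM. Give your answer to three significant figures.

188 RPM

the input shaft → shaft II (internal gear, 109/17): 1725 ÷ 6.4118 = 269.04 RPM
shaft II → shaft III (belt, 218/330): 269.04 ÷ 0.66061 = 407.26 RPM
shaft III → shaft IV (belt, 116/52): 407.26 ÷ 2.2308 = 182.56 RPM
shaft IV → shaft V (belt, 24/30): 182.56 ÷ 0.8 = 228.2 RPM
shaft V → the output shaft (belt, 282/232): 228.2 ÷ 1.2155 = 187.74 RPM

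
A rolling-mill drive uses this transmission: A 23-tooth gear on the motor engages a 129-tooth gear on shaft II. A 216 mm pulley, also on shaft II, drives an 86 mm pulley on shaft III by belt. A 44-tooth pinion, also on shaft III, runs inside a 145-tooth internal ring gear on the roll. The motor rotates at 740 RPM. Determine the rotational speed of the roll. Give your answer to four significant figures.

gear mesh 129/23 = 5.6087 → 740/5.6087 = 131.94 RPM
belt 86/216 = 0.39815 → 131.94/0.39815 = 331.38 RPM
internal gear 145/44 = 3.2955 → 331.38/3.2955 = 100.56 RPM

100.6 RPM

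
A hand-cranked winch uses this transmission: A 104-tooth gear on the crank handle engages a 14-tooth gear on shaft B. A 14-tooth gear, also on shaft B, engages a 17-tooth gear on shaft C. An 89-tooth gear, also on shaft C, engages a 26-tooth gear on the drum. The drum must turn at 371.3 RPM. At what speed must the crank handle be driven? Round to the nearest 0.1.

17.7 RPM

Overall ratio R = 0.13462 × 1.2143 × 0.29213 = 0.047753.
Required input speed = output speed × R = 371.3 × 0.047753 = 17.731 RPM.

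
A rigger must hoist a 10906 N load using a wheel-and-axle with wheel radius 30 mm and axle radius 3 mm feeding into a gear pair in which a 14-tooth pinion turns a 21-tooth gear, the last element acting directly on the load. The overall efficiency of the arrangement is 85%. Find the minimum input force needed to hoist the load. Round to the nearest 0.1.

855.4 N

Wheel-and-axle MA = R/r = 30/3 = 10.
Gear pair MA = 21/14 = 1.5.
Combined ideal MA = 10 × 1.5 = 15.
Actual MA = 15 × 0.85 = 12.75.
Effort = load / actual MA = 10906 / 12.75 = 855.37 N.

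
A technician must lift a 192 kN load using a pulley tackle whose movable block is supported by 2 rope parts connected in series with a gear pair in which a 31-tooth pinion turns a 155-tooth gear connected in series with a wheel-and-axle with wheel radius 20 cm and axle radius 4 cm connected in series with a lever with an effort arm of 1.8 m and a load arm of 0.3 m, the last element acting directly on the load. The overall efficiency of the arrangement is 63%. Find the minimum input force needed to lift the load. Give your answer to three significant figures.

Block-and-tackle MA = number of supporting rope parts = 2.
Gear pair MA = 155/31 = 5.
Wheel-and-axle MA = R/r = 20/4 = 5.
Lever MA = effort arm / load arm = 1.8/0.3 = 6.
Combined ideal MA = 2 × 5 × 5 × 6 = 300.
Actual MA = 300 × 0.63 = 189.
Effort = load / actual MA = 192 / 189 = 1.0159 kN.

1.02 kN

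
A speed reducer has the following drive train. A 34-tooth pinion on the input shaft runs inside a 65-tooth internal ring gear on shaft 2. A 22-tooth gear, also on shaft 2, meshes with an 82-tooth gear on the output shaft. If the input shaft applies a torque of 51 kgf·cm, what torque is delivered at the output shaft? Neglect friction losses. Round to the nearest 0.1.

Internal gear: ratio = 65/34 = 1.9118; torque at shaft 2 = 51 × 1.9118 = 97.5 kgf·cm.
Gear mesh: ratio = 82/22 = 3.7273; torque at the output shaft = 97.5 × 3.7273 = 363.41 kgf·cm.

363.4 kgf·cm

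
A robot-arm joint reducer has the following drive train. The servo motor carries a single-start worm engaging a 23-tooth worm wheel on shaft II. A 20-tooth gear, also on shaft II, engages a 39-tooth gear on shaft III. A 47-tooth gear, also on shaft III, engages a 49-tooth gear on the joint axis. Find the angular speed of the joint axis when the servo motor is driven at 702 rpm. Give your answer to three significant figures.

the servo motor → shaft II (worm, 23/1): 702 ÷ 23 = 30.522 rpm
shaft II → shaft III (gear mesh, 39/20): 30.522 ÷ 1.95 = 15.652 rpm
shaft III → the joint axis (gear mesh, 49/47): 15.652 ÷ 1.0426 = 15.013 rpm

15.0 rpm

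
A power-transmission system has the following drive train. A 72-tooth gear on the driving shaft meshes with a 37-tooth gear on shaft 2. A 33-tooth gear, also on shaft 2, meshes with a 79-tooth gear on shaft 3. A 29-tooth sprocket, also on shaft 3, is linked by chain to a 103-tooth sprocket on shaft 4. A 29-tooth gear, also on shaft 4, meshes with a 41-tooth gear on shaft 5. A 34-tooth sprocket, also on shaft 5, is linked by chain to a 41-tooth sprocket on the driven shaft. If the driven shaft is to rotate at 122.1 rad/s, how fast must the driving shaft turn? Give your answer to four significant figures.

Overall ratio R = 0.51389 × 2.3939 × 3.5517 × 1.4138 × 1.2059 = 7.4492.
Required input speed = output speed × R = 122.1 × 7.4492 = 909.55 rad/s.

909.6 rad/s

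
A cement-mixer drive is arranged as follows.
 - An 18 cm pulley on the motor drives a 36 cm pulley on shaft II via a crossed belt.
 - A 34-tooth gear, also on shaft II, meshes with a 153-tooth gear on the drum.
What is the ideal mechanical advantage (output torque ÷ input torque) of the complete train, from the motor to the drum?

Each stage contributes driven/driver: belt 36/18 = 2, gear mesh 153/34 = 4.5.
Overall: 2 × 4.5 = 9.

9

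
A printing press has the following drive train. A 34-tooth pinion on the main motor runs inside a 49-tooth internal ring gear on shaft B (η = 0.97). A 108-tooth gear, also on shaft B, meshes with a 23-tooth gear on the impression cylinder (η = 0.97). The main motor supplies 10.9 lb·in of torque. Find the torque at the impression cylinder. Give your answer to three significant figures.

internal gear 49/34 = 1.4412 → τ = 10.9·1.4412·0.97 = 15.238 lb·in
gear mesh 23/108 = 0.21296 → τ = 15.238·0.21296·0.97 = 3.1477 lb·in

3.15 lb·in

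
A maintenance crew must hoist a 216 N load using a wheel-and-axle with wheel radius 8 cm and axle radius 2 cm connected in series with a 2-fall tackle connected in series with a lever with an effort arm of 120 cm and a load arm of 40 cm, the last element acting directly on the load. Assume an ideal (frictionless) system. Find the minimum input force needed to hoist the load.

9 N

Wheel-and-axle MA = R/r = 8/2 = 4.
Block-and-tackle MA = number of supporting rope parts = 2.
Lever MA = effort arm / load arm = 120/40 = 3.
Combined ideal MA = 4 × 2 × 3 = 24.
Effort = load / MA = 216 / 24 = 9 N.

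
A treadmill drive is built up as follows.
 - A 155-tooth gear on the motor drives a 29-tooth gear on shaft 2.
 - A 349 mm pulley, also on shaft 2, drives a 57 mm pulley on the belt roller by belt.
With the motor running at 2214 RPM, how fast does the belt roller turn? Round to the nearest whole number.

72454 RPM

the motor → shaft 2 (gear mesh, 29/155): 2214 ÷ 0.1871 = 11833 RPM
shaft 2 → the belt roller (belt, 57/349): 11833 ÷ 0.16332 = 72454 RPM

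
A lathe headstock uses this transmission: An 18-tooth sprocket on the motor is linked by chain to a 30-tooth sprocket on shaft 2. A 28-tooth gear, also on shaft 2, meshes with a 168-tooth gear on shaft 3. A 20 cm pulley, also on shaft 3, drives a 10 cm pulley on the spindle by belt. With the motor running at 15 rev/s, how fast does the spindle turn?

3 rev/s

the motor → shaft 2 (chain, 30/18): 15 ÷ 1.6667 = 9 rev/s
shaft 2 → shaft 3 (gear mesh, 168/28): 9 ÷ 6 = 1.5 rev/s
shaft 3 → the spindle (belt, 10/20): 1.5 ÷ 0.5 = 3 rev/s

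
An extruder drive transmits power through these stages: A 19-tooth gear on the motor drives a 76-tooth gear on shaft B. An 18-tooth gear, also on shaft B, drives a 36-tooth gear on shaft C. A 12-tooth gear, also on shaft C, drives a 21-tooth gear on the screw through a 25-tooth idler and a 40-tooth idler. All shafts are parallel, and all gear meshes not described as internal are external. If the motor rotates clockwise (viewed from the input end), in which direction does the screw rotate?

counterclockwise

the motor → shaft B: external mesh, 1 reversal → CCW.
shaft B → shaft C: external mesh, 1 reversal → CW.
shaft C → the screw: driver → idler → idler → driven is 3 external meshes, 3 reversals → CCW.
5 reversals in total — an odd number — so the screw turns opposite to the motor.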